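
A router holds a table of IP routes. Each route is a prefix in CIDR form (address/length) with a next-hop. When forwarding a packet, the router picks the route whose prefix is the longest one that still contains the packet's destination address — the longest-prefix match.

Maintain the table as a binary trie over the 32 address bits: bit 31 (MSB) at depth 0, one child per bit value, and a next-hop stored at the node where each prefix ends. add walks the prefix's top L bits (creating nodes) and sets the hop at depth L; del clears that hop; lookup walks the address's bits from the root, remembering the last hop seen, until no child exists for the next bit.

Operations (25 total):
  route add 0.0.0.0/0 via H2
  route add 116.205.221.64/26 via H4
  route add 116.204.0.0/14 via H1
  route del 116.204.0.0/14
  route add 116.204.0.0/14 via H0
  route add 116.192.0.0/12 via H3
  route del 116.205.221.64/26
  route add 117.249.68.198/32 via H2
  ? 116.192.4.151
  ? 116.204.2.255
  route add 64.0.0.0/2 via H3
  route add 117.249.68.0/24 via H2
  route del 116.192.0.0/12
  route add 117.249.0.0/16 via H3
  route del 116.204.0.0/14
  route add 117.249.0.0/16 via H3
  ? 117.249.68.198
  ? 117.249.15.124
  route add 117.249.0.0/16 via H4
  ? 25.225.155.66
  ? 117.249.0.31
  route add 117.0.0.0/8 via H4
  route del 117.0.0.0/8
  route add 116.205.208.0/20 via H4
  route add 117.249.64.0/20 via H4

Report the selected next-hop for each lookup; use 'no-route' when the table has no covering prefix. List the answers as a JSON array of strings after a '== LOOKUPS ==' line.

Trace:
  add 0.0.0.0/0 -> H2 at depth 0
  add 116.205.221.64/26 -> H4 at depth 26
  add 116.204.0.0/14 -> H1 at depth 14
  - 116.204.0.0/14 clear@14
  add 116.204.0.0/14 -> H0 at depth 14
  add 116.192.0.0/12 -> H3 at depth 12
  - 116.205.221.64/26 clear@26
  add 117.249.68.198/32 -> H2 at depth 32
  Q 116.192.4.151: descend 011101001100 ; hops seen [H2,H3] ; pick H3
  Q 116.204.2.255: descend 011101001100110 ; hops seen [H2,H3,H0] ; pick H0
  add 64.0.0.0/2 -> H3 at depth 2
  add 117.249.68.0/24 -> H2 at depth 24
  - 116.192.0.0/12 clear@12
  add 117.249.0.0/16 -> H3 at depth 16
  - 116.204.0.0/14 clear@14
  add 117.249.0.0/16 -> H3 at depth 16
  Q 117.249.68.198: descend 01110101111110010100010011000110 ; hops seen [H2,H3,H3,H2,H2] ; pick H2
  Q 117.249.15.124: descend 01110101111110010 ; hops seen [H2,H3,H3] ; pick H3
  add 117.249.0.0/16 -> H4 at depth 16
  Q 25.225.155.66: descend 0 ; hops seen [H2] ; pick H2
  Q 117.249.0.31: descend 01110101111110010 ; hops seen [H2,H3,H4] ; pick H4
  add 117.0.0.0/8 -> H4 at depth 8
  - 117.0.0.0/8 clear@8
  add 116.205.208.0/20 -> H4 at depth 20
  add 117.249.64.0/20 -> H4 at depth 20

== LOOKUPS ==
["H3","H0","H2","H3","H2","H4"]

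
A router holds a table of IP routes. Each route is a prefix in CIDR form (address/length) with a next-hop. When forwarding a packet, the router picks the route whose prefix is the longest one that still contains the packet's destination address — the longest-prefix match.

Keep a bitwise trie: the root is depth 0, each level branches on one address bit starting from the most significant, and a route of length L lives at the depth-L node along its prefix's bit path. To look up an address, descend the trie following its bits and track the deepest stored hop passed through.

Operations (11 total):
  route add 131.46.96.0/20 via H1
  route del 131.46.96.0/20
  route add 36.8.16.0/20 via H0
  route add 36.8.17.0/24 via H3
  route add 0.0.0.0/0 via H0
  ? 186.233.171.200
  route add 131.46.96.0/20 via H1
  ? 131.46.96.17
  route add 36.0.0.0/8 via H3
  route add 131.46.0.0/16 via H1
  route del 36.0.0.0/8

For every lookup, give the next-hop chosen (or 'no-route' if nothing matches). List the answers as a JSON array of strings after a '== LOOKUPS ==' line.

Process each operation:
  + 131.46.96.0/20 (H1) depth=20
  - 131.46.96.0/20 clear@20
  + 36.8.16.0/20 (H0) depth=20
  + 36.8.17.0/24 (H3) depth=24
  + 0.0.0.0/0 (H0) depth=0
  ? 186.233.171.200  path d0:H0→d1:-→d2:-  best=H0
  + 131.46.96.0/20 (H1) depth=20
  ? 131.46.96.17  path d0:H0→d1:-→d2:-→d3:-→d4:-→d5:-→d6:-→d7:-→d8:-→d9:-→d10:-→d11:-→d12:-→d13:-→d14:-→d15:-→d16:-→d17:-→d18:-→d19:-→d20:H1  best=H1
  + 36.0.0.0/8 (H3) depth=8
  + 131.46.0.0/16 (H1) depth=16
  - 36.0.0.0/8 clear@8

== LOOKUPS ==
["H0","H1"]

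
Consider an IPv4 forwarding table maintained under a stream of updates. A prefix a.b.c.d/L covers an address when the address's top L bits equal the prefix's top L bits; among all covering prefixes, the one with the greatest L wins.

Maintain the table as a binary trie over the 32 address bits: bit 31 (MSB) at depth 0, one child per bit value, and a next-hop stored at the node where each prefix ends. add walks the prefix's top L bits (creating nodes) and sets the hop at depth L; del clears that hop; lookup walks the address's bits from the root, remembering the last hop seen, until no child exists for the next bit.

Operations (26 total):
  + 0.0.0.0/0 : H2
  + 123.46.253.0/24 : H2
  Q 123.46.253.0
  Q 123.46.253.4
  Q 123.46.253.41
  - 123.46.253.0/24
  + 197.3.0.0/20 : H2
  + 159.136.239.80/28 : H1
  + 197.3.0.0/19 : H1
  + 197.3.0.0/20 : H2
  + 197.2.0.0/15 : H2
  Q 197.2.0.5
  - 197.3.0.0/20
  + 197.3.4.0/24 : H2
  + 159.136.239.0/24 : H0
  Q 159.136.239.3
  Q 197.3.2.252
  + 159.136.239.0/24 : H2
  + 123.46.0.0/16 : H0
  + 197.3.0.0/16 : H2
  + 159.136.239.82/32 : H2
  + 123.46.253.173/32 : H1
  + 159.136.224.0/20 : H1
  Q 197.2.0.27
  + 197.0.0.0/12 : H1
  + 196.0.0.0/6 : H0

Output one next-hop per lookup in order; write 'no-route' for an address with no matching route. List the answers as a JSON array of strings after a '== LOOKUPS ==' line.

Trace:
  + 0.0.0.0/0 (H2) depth=0
  + 123.46.253.0/24 (H2) depth=24
  lookup 123.46.253.0: bits 011110110010111011111101 walk d0:H2→d1:-→d2:-→d3:-→d4:-→d5:-→d6:-→d7:-→d8:-→d9:-→d10:-→d11:-→d12:-→d13:-→d14:-→d15:-→d16:-→d17:-→d18:-→d19:-→d20:-→d21:-→d22:-→d23:-→d24:H2 -> H2
  lookup 123.46.253.4: bits 011110110010111011111101 walk d0:H2→d1:-→d2:-→d3:-→d4:-→d5:-→d6:-→d7:-→d8:-→d9:-→d10:-→d11:-→d12:-→d13:-→d14:-→d15:-→d16:-→d17:-→d18:-→d19:-→d20:-→d21:-→d22:-→d23:-→d24:H2 -> H2
  lookup 123.46.253.41: bits 011110110010111011111101 walk d0:H2→d1:-→d2:-→d3:-→d4:-→d5:-→d6:-→d7:-→d8:-→d9:-→d10:-→d11:-→d12:-→d13:-→d14:-→d15:-→d16:-→d17:-→d18:-→d19:-→d20:-→d21:-→d22:-→d23:-→d24:H2 -> H2
  del 123.46.253.0/24 (clear depth 24)
  + 197.3.0.0/20 (H2) depth=20
  + 159.136.239.80/28 (H1) depth=28
  + 197.3.0.0/19 (H1) depth=19
  + 197.3.0.0/20 (H2) depth=20
  + 197.2.0.0/15 (H2) depth=15
  lookup 197.2.0.5: bits 110001010000001 walk d0:H2→d1:-→d2:-→d3:-→d4:-→d5:-→d6:-→d7:-→d8:-→d9:-→d10:-→d11:-→d12:-→d13:-→d14:-→d15:H2 -> H2
  del 197.3.0.0/20 (clear depth 20)
  + 197.3.4.0/24 (H2) depth=24
  + 159.136.239.0/24 (H0) depth=24
  lookup 159.136.239.3: bits 1001111110001000111011110 walk d0:H2→d1:-→d2:-→d3:-→d4:-→d5:-→d6:-→d7:-→d8:-→d9:-→d10:-→d11:-→d12:-→d13:-→d14:-→d15:-→d16:-→d17:-→d18:-→d19:-→d20:-→d21:-→d22:-→d23:-→d24:H0→d25:- -> H0
  lookup 197.3.2.252: bits 110001010000001100000 walk d0:H2→d1:-→d2:-→d3:-→d4:-→d5:-→d6:-→d7:-→d8:-→d9:-→d10:-→d11:-→d12:-→d13:-→d14:-→d15:H2→d16:-→d17:-→d18:-→d19:H1→d20:-→d21:- -> H1
  + 159.136.239.0/24 (H2) depth=24
  + 123.46.0.0/16 (H0) depth=16
  + 197.3.0.0/16 (H2) depth=16
  + 159.136.239.82/32 (H2) depth=32
  + 123.46.253.173/32 (H1) depth=32
  + 159.136.224.0/20 (H1) depth=20
  lookup 197.2.0.27: bits 110001010000001 walk d0:H2→d1:-→d2:-→d3:-→d4:-→d5:-→d6:-→d7:-→d8:-→d9:-→d10:-→d11:-→d12:-→d13:-→d14:-→d15:H2 -> H2
  + 197.0.0.0/12 (H1) depth=12
  + 196.0.0.0/6 (H0) depth=6

== LOOKUPS ==
["H2","H2","H2","H2","H0","H1","H2"]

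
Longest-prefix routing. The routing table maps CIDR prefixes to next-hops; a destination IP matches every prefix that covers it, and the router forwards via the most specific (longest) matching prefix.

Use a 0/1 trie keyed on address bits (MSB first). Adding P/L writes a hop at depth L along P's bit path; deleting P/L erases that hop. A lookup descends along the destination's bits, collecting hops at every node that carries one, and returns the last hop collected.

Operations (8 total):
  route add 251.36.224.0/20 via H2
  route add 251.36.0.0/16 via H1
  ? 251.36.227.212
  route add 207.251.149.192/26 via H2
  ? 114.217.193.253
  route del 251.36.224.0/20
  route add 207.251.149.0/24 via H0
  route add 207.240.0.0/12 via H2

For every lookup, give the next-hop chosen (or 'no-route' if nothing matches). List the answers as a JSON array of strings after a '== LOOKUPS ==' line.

Trace:
  add 251.36.224.0/20 -> H2 at depth 20
  add 251.36.0.0/16 -> H1 at depth 16
  Q 251.36.227.212: descend 11111011001001001110 ; hops seen [H1,H2] ; pick H2
  add 207.251.149.192/26 -> H2 at depth 26
  Q 114.217.193.253: descend ε ; hops seen [∅] ; pick no-route
  del 251.36.224.0/20 (clear depth 20)
  add 207.251.149.0/24 -> H0 at depth 24
  add 207.240.0.0/12 -> H2 at depth 12

== LOOKUPS ==
["H2","no-route"]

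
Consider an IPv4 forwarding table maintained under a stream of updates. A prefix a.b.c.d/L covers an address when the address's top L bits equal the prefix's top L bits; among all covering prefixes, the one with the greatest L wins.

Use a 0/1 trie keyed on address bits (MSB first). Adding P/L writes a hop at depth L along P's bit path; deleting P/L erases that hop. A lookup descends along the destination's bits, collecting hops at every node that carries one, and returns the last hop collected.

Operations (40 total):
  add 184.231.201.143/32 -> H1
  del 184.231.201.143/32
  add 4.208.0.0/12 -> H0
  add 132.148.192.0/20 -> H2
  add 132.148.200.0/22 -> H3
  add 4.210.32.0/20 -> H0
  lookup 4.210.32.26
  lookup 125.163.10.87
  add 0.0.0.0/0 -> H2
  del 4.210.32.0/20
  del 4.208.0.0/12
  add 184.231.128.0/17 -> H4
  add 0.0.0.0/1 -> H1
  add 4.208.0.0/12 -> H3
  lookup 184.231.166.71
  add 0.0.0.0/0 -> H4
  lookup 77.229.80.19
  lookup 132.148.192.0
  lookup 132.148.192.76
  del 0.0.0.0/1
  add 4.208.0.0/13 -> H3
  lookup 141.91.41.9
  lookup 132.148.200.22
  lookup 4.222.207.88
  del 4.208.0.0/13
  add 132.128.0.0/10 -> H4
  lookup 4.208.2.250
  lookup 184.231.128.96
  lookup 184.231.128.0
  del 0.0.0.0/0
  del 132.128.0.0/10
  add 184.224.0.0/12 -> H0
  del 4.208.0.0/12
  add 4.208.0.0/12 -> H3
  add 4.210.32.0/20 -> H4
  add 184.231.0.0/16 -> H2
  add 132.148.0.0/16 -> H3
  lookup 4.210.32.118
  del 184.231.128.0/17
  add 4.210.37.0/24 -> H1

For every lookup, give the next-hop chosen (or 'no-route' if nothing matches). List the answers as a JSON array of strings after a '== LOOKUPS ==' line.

Apply in order:
  + 184.231.201.143/32 (H1) depth=32
  del 184.231.201.143/32 (clear depth 32)
  + 4.208.0.0/12 (H0) depth=12
  + 132.148.192.0/20 (H2) depth=20
  + 132.148.200.0/22 (H3) depth=22
  + 4.210.32.0/20 (H0) depth=20
  ? 4.210.32.26  path d0:-→d1:-→d2:-→d3:-→d4:-→d5:-→d6:-→d7:-→d8:-→d9:-→d10:-→d11:-→d12:H0→d13:-→d14:-→d15:-→d16:-→d17:-→d18:-→d19:-→d20:H0  best=H0
  ? 125.163.10.87  path d0:-→d1:-  best=no-route
  + 0.0.0.0/0 (H2) depth=0
  del 4.210.32.0/20 (clear depth 20)
  del 4.208.0.0/12 (clear depth 12)
  + 184.231.128.0/17 (H4) depth=17
  + 0.0.0.0/1 (H1) depth=1
  + 4.208.0.0/12 (H3) depth=12
  ? 184.231.166.71  path d0:H2→d1:-→d2:-→d3:-→d4:-→d5:-→d6:-→d7:-→d8:-→d9:-→d10:-→d11:-→d12:-→d13:-→d14:-→d15:-→d16:-→d17:H4  best=H4
  + 0.0.0.0/0 (H4) depth=0
  ? 77.229.80.19  path d0:H4→d1:H1  best=H1
  ? 132.148.192.0  path d0:H4→d1:-→d2:-→d3:-→d4:-→d5:-→d6:-→d7:-→d8:-→d9:-→d10:-→d11:-→d12:-→d13:-→d14:-→d15:-→d16:-→d17:-→d18:-→d19:-→d20:H2  best=H2
  ? 132.148.192.76  path d0:H4→d1:-→d2:-→d3:-→d4:-→d5:-→d6:-→d7:-→d8:-→d9:-→d10:-→d11:-→d12:-→d13:-→d14:-→d15:-→d16:-→d17:-→d18:-→d19:-→d20:H2  best=H2
  del 0.0.0.0/1 (clear depth 1)
  + 4.208.0.0/13 (H3) depth=13
  ? 141.91.41.9  path d0:H4→d1:-→d2:-→d3:-→d4:-  best=H4
  ? 132.148.200.22  path d0:H4→d1:-→d2:-→d3:-→d4:-→d5:-→d6:-→d7:-→d8:-→d9:-→d10:-→d11:-→d12:-→d13:-→d14:-→d15:-→d16:-→d17:-→d18:-→d19:-→d20:H2→d21:-→d22:H3  best=H3
  ? 4.222.207.88  path d0:H4→d1:-→d2:-→d3:-→d4:-→d5:-→d6:-→d7:-→d8:-→d9:-→d10:-→d11:-→d12:H3  best=H3
  del 4.208.0.0/13 (clear depth 13)
  + 132.128.0.0/10 (H4) depth=10
  ? 4.208.2.250  path d0:H4→d1:-→d2:-→d3:-→d4:-→d5:-→d6:-→d7:-→d8:-→d9:-→d10:-→d11:-→d12:H3→d13:-→d14:-  best=H3
  ? 184.231.128.96  path d0:H4→d1:-→d2:-→d3:-→d4:-→d5:-→d6:-→d7:-→d8:-→d9:-→d10:-→d11:-→d12:-→d13:-→d14:-→d15:-→d16:-→d17:H4  best=H4
  ? 184.231.128.0  path d0:H4→d1:-→d2:-→d3:-→d4:-→d5:-→d6:-→d7:-→d8:-→d9:-→d10:-→d11:-→d12:-→d13:-→d14:-→d15:-→d16:-→d17:H4  best=H4
  del 0.0.0.0/0 (clear depth 0)
  del 132.128.0.0/10 (clear depth 10)
  + 184.224.0.0/12 (H0) depth=12
  del 4.208.0.0/12 (clear depth 12)
  + 4.208.0.0/12 (H3) depth=12
  + 4.210.32.0/20 (H4) depth=20
  + 184.231.0.0/16 (H2) depth=16
  + 132.148.0.0/16 (H3) depth=16
  ? 4.210.32.118  path d0:-→d1:-→d2:-→d3:-→d4:-→d5:-→d6:-→d7:-→d8:-→d9:-→d10:-→d11:-→d12:H3→d13:-→d14:-→d15:-→d16:-→d17:-→d18:-→d19:-→d20:H4  best=H4
  del 184.231.128.0/17 (clear depth 17)
  + 4.210.37.0/24 (H1) depth=24

== LOOKUPS ==
["H0","no-route","H4","H1","H2","H2","H4","H3","H3","H3","H4","H4","H4"]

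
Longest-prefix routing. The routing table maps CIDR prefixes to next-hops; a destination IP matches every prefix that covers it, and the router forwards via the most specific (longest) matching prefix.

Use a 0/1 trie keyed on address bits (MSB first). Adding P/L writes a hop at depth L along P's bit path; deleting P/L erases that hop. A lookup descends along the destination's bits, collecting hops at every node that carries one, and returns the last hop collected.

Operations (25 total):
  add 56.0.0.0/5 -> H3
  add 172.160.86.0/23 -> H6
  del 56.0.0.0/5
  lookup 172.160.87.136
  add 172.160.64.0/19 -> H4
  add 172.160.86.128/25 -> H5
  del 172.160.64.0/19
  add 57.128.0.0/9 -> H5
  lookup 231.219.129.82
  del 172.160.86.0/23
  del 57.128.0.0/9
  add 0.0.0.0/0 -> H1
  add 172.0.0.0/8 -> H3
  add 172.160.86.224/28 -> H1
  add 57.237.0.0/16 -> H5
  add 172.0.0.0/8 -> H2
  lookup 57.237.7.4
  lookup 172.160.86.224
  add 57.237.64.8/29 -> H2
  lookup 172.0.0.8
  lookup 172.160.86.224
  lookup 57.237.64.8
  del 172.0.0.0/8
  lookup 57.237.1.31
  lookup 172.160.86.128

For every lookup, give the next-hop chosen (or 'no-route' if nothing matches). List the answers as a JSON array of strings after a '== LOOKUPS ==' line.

Trace:
  + 56.0.0.0/5 (H3) depth=5
  + 172.160.86.0/23 (H6) depth=23
  - 56.0.0.0/5 clear@5
  Q 172.160.87.136: descend 10101100101000000101011 ; hops seen [H6] ; pick H6
  + 172.160.64.0/19 (H4) depth=19
  + 172.160.86.128/25 (H5) depth=25
  - 172.160.64.0/19 clear@19
  + 57.128.0.0/9 (H5) depth=9
  Q 231.219.129.82: descend 1 ; hops seen [∅] ; pick no-route
  - 172.160.86.0/23 clear@23
  - 57.128.0.0/9 clear@9
  + 0.0.0.0/0 (H1) depth=0
  + 172.0.0.0/8 (H3) depth=8
  + 172.160.86.224/28 (H1) depth=28
  + 57.237.0.0/16 (H5) depth=16
  + 172.0.0.0/8 (H2) depth=8
  Q 57.237.7.4: descend 0011100111101101 ; hops seen [H1,H5] ; pick H5
  Q 172.160.86.224: descend 1010110010100000010101101110 ; hops seen [H1,H2,H5,H1] ; pick H1
  + 57.237.64.8/29 (H2) depth=29
  Q 172.0.0.8: descend 10101100 ; hops seen [H1,H2] ; pick H2
  Q 172.160.86.224: descend 1010110010100000010101101110 ; hops seen [H1,H2,H5,H1] ; pick H1
  Q 57.237.64.8: descend 00111001111011010100000000001 ; hops seen [H1,H5,H2] ; pick H2
  - 172.0.0.0/8 clear@8
  Q 57.237.1.31: descend 00111001111011010 ; hops seen [H1,H5] ; pick H5
  Q 172.160.86.128: descend 1010110010100000010101101 ; hops seen [H1,H5] ; pick H5

== LOOKUPS ==
["H6","no-route","H5","H1","H2","H1","H2","H5","H5"]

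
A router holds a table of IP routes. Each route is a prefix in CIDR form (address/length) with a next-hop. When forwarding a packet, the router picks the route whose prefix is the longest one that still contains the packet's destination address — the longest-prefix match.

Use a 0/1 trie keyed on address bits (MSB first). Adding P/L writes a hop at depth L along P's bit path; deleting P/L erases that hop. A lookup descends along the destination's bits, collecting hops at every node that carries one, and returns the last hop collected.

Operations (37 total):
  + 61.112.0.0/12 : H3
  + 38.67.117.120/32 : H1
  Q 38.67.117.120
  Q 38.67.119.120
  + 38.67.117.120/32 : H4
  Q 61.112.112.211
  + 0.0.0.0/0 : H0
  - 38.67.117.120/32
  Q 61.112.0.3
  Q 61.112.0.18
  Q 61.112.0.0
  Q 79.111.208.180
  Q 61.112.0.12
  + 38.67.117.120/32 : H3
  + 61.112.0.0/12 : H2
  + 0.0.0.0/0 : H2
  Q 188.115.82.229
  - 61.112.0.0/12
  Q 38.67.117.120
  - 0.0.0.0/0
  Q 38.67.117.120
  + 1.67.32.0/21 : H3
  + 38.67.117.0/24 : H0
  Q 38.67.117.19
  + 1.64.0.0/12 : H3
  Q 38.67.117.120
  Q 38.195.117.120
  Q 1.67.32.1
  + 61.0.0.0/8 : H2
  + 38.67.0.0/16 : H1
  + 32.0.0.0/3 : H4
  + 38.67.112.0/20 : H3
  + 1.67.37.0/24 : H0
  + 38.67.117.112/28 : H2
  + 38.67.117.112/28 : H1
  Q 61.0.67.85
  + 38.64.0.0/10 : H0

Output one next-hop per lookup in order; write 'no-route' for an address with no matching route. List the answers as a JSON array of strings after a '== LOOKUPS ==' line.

Trace:
  add 61.112.0.0/12 -> H3 at depth 12
  add 38.67.117.120/32 -> H1 at depth 32
  Q 38.67.117.120: descend 00100110010000110111010101111000 ; hops seen [H1] ; pick H1
  Q 38.67.119.120: descend 0010011001000011011101 ; hops seen [∅] ; pick no-route
  add 38.67.117.120/32 -> H4 at depth 32
  Q 61.112.112.211: descend 001111010111 ; hops seen [H3] ; pick H3
  add 0.0.0.0/0 -> H0 at depth 0
  - 38.67.117.120/32 clear@32
  Q 61.112.0.3: descend 001111010111 ; hops seen [H0,H3] ; pick H3
  Q 61.112.0.18: descend 001111010111 ; hops seen [H0,H3] ; pick H3
  Q 61.112.0.0: descend 001111010111 ; hops seen [H0,H3] ; pick H3
  Q 79.111.208.180: descend 0 ; hops seen [H0] ; pick H0
  Q 61.112.0.12: descend 001111010111 ; hops seen [H0,H3] ; pick H3
  add 38.67.117.120/32 -> H3 at depth 32
  add 61.112.0.0/12 -> H2 at depth 12
  add 0.0.0.0/0 -> H2 at depth 0
  Q 188.115.82.229: descend ε ; hops seen [H2] ; pick H2
  - 61.112.0.0/12 clear@12
  Q 38.67.117.120: descend 00100110010000110111010101111000 ; hops seen [H2,H3] ; pick H3
  - 0.0.0.0/0 clear@0
  Q 38.67.117.120: descend 00100110010000110111010101111000 ; hops seen [H3] ; pick H3
  add 1.67.32.0/21 -> H3 at depth 21
  add 38.67.117.0/24 -> H0 at depth 24
  Q 38.67.117.19: descend 0010011001000011011101010 ; hops seen [H0] ; pick H0
  add 1.64.0.0/12 -> H3 at depth 12
  Q 38.67.117.120: descend 00100110010000110111010101111000 ; hops seen [H0,H3] ; pick H3
  Q 38.195.117.120: descend 00100110 ; hops seen [∅] ; pick no-route
  Q 1.67.32.1: descend 000000010100001100100 ; hops seen [H3,H3] ; pick H3
  add 61.0.0.0/8 -> H2 at depth 8
  add 38.67.0.0/16 -> H1 at depth 16
  add 32.0.0.0/3 -> H4 at depth 3
  add 38.67.112.0/20 -> H3 at depth 20
  add 1.67.37.0/24 -> H0 at depth 24
  add 38.67.117.112/28 -> H2 at depth 28
  add 38.67.117.112/28 -> H1 at depth 28
  Q 61.0.67.85: descend 001111010 ; hops seen [H4,H2] ; pick H2
  add 38.64.0.0/10 -> H0 at depth 10

== LOOKUPS ==
["H1","no-route","H3","H3","H3","H3","H0","H3","H2","H3","H3","H0","H3","no-route","H3","H2"]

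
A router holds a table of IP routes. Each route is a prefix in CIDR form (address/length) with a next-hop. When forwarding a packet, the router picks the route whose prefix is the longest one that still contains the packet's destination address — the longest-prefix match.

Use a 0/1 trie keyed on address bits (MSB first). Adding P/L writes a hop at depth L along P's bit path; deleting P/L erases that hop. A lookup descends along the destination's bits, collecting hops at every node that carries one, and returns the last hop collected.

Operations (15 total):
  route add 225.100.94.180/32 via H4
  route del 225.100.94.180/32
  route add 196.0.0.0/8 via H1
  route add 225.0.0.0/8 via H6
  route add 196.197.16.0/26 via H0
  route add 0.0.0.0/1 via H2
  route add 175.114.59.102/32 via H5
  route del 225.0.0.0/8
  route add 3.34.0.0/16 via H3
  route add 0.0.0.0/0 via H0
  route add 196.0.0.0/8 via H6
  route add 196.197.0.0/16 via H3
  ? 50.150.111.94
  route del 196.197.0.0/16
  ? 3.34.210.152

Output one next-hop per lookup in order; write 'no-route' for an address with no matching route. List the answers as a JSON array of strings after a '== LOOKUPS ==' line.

Trace:
  add 225.100.94.180/32 -> H4 at depth 32
  - 225.100.94.180/32 clear@32
  add 196.0.0.0/8 -> H1 at depth 8
  add 225.0.0.0/8 -> H6 at depth 8
  add 196.197.16.0/26 -> H0 at depth 26
  add 0.0.0.0/1 -> H2 at depth 1
  add 175.114.59.102/32 -> H5 at depth 32
  - 225.0.0.0/8 clear@8
  add 3.34.0.0/16 -> H3 at depth 16
  add 0.0.0.0/0 -> H0 at depth 0
  add 196.0.0.0/8 -> H6 at depth 8
  add 196.197.0.0/16 -> H3 at depth 16
  Q 50.150.111.94: descend 00 ; hops seen [H0,H2] ; pick H2
  - 196.197.0.0/16 clear@16
  Q 3.34.210.152: descend 0000001100100010 ; hops seen [H0,H2,H3] ; pick H3

== LOOKUPS ==
["H2","H3"]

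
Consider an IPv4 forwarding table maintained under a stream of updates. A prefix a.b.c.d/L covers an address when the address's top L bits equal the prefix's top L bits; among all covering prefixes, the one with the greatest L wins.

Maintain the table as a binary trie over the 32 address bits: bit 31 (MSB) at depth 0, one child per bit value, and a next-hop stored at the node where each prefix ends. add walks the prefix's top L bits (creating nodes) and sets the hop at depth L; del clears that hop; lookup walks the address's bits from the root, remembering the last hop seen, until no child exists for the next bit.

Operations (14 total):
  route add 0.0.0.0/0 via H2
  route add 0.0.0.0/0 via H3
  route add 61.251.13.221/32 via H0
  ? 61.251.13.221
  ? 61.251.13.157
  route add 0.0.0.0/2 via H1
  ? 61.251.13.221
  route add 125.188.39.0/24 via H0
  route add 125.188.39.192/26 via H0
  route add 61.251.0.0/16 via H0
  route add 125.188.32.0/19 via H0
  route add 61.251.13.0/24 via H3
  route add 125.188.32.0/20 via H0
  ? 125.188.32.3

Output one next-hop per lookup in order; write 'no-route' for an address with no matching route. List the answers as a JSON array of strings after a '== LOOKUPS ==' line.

Apply in order:
  + 0.0.0.0/0 (H2) depth=0
  + 0.0.0.0/0 (H3) depth=0
  + 61.251.13.221/32 (H0) depth=32
  Q 61.251.13.221: descend 00111101111110110000110111011101 ; hops seen [H3,H0] ; pick H0
  Q 61.251.13.157: descend 0011110111111011000011011 ; hops seen [H3] ; pick H3
  + 0.0.0.0/2 (H1) depth=2
  Q 61.251.13.221: descend 00111101111110110000110111011101 ; hops seen [H3,H1,H0] ; pick H0
  + 125.188.39.0/24 (H0) depth=24
  + 125.188.39.192/26 (H0) depth=26
  + 61.251.0.0/16 (H0) depth=16
  + 125.188.32.0/19 (H0) depth=19
  + 61.251.13.0/24 (H3) depth=24
  + 125.188.32.0/20 (H0) depth=20
  Q 125.188.32.3: descend 011111011011110000100 ; hops seen [H3,H0,H0] ; pick H0

== LOOKUPS ==
["H0","H3","H0","H0"]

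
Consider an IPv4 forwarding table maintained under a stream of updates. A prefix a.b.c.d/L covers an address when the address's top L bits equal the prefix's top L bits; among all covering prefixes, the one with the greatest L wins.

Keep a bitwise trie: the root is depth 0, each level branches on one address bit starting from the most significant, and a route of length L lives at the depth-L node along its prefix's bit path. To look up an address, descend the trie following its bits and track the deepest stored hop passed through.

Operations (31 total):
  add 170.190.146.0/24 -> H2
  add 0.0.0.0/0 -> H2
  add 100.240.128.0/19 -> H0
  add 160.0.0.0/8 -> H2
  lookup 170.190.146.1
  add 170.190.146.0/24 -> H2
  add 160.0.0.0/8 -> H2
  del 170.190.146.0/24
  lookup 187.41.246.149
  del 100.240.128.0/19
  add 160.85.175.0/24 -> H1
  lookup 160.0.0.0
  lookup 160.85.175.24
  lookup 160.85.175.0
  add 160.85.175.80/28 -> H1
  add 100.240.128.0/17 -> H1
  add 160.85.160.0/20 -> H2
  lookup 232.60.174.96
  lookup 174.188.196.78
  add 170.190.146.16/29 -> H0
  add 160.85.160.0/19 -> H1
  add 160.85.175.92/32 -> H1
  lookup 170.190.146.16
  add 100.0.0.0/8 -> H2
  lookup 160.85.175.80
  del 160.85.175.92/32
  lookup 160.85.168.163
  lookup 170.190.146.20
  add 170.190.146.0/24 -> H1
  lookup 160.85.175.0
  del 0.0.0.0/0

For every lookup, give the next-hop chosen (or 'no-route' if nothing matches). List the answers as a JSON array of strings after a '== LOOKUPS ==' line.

Trace:
  + 170.190.146.0/24 (H2) depth=24
  + 0.0.0.0/0 (H2) depth=0
  + 100.240.128.0/19 (H0) depth=19
  + 160.0.0.0/8 (H2) depth=8
  lookup 170.190.146.1: bits 101010101011111010010010 walk d0:H2→d1:-→d2:-→d3:-→d4:-→d5:-→d6:-→d7:-→d8:-→d9:-→d10:-→d11:-→d12:-→d13:-→d14:-→d15:-→d16:-→d17:-→d18:-→d19:-→d20:-→d21:-→d22:-→d23:-→d24:H2 -> H2
  + 170.190.146.0/24 (H2) depth=24
  + 160.0.0.0/8 (H2) depth=8
  del 170.190.146.0/24 (clear depth 24)
  lookup 187.41.246.149: bits 101 walk d0:H2→d1:-→d2:-→d3:- -> H2
  del 100.240.128.0/19 (clear depth 19)
  + 160.85.175.0/24 (H1) depth=24
  lookup 160.0.0.0: bits 101000000 walk d0:H2→d1:-→d2:-→d3:-→d4:-→d5:-→d6:-→d7:-→d8:H2→d9:- -> H2
  lookup 160.85.175.24: bits 101000000101010110101111 walk d0:H2→d1:-→d2:-→d3:-→d4:-→d5:-→d6:-→d7:-→d8:H2→d9:-→d10:-→d11:-→d12:-→d13:-→d14:-→d15:-→d16:-→d17:-→d18:-→d19:-→d20:-→d21:-→d22:-→d23:-→d24:H1 -> H1
  lookup 160.85.175.0: bits 101000000101010110101111 walk d0:H2→d1:-→d2:-→d3:-→d4:-→d5:-→d6:-→d7:-→d8:H2→d9:-→d10:-→d11:-→d12:-→d13:-→d14:-→d15:-→d16:-→d17:-→d18:-→d19:-→d20:-→d21:-→d22:-→d23:-→d24:H1 -> H1
  + 160.85.175.80/28 (H1) depth=28
  + 100.240.128.0/17 (H1) depth=17
  + 160.85.160.0/20 (H2) depth=20
  lookup 232.60.174.96: bits 1 walk d0:H2→d1:- -> H2
  lookup 174.188.196.78: bits 10101 walk d0:H2→d1:-→d2:-→d3:-→d4:-→d5:- -> H2
  + 170.190.146.16/29 (H0) depth=29
  + 160.85.160.0/19 (H1) depth=19
  + 160.85.175.92/32 (H1) depth=32
  lookup 170.190.146.16: bits 10101010101111101001001000010 walk d0:H2→d1:-→d2:-→d3:-→d4:-→d5:-→d6:-→d7:-→d8:-→d9:-→d10:-→d11:-→d12:-→d13:-→d14:-→d15:-→d16:-→d17:-→d18:-→d19:-→d20:-→d21:-→d22:-→d23:-→d24:-→d25:-→d26:-→d27:-→d28:-→d29:H0 -> H0
  + 100.0.0.0/8 (H2) depth=8
  lookup 160.85.175.80: bits 1010000001010101101011110101 walk d0:H2→d1:-→d2:-→d3:-→d4:-→d5:-→d6:-→d7:-→d8:H2→d9:-→d10:-→d11:-→d12:-→d13:-→d14:-→d15:-→d16:-→d17:-→d18:-→d19:H1→d20:H2→d21:-→d22:-→d23:-→d24:H1→d25:-→d26:-→d27:-→d28:H1 -> H1
  del 160.85.175.92/32 (clear depth 32)
  lookup 160.85.168.163: bits 101000000101010110101 walk d0:H2→d1:-→d2:-→d3:-→d4:-→d5:-→d6:-→d7:-→d8:H2→d9:-→d10:-→d11:-→d12:-→d13:-→d14:-→d15:-→d16:-→d17:-→d18:-→d19:H1→d20:H2→d21:- -> H2
  lookup 170.190.146.20: bits 10101010101111101001001000010 walk d0:H2→d1:-→d2:-→d3:-→d4:-→d5:-→d6:-→d7:-→d8:-→d9:-→d10:-→d11:-→d12:-→d13:-→d14:-→d15:-→d16:-→d17:-→d18:-→d19:-→d20:-→d21:-→d22:-→d23:-→d24:-→d25:-→d26:-→d27:-→d28:-→d29:H0 -> H0
  + 170.190.146.0/24 (H1) depth=24
  lookup 160.85.175.0: bits 1010000001010101101011110 walk d0:H2→d1:-→d2:-→d3:-→d4:-→d5:-→d6:-→d7:-→d8:H2→d9:-→d10:-→d11:-→d12:-→d13:-→d14:-→d15:-→d16:-→d17:-→d18:-→d19:H1→d20:H2→d21:-→d22:-→d23:-→d24:H1→d25:- -> H1
  del 0.0.0.0/0 (clear depth 0)

== LOOKUPS ==
["H2","H2","H2","H1","H1","H2","H2","H0","H1","H2","H0","H1"]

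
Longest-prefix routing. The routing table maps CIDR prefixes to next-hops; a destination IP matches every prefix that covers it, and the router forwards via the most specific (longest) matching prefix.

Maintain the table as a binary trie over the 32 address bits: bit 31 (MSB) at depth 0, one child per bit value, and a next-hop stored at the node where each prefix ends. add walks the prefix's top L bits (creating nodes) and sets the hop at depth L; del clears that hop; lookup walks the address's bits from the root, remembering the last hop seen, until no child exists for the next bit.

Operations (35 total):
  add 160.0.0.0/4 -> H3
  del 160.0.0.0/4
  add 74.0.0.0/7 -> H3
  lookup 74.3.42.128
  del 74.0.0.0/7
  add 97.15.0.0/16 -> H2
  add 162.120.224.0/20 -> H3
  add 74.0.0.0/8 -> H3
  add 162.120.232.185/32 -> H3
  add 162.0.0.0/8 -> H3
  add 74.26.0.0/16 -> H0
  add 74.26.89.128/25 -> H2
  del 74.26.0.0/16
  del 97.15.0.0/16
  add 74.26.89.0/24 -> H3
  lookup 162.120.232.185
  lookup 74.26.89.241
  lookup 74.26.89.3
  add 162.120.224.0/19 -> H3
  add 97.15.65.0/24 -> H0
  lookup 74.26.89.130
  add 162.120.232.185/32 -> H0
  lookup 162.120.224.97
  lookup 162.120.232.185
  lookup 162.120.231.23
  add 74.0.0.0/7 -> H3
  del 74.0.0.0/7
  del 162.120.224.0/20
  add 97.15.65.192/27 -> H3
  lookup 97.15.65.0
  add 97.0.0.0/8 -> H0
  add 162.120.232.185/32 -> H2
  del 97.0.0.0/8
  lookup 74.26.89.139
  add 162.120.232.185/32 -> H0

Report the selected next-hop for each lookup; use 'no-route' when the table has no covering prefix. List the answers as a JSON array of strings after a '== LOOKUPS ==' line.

Trace:
  add 160.0.0.0/4 -> H3 at depth 4
  del 160.0.0.0/4 (clear depth 4)
  add 74.0.0.0/7 -> H3 at depth 7
  lookup 74.3.42.128: bits 0100101 walk d0:-→d1:-→d2:-→d3:-→d4:-→d5:-→d6:-→d7:H3 -> H3
  del 74.0.0.0/7 (clear depth 7)
  add 97.15.0.0/16 -> H2 at depth 16
  add 162.120.224.0/20 -> H3 at depth 20
  add 74.0.0.0/8 -> H3 at depth 8
  add 162.120.232.185/32 -> H3 at depth 32
  add 162.0.0.0/8 -> H3 at depth 8
  add 74.26.0.0/16 -> H0 at depth 16
  add 74.26.89.128/25 -> H2 at depth 25
  del 74.26.0.0/16 (clear depth 16)
  del 97.15.0.0/16 (clear depth 16)
  add 74.26.89.0/24 -> H3 at depth 24
  lookup 162.120.232.185: bits 10100010011110001110100010111001 walk d0:-→d1:-→d2:-→d3:-→d4:-→d5:-→d6:-→d7:-→d8:H3→d9:-→d10:-→d11:-→d12:-→d13:-→d14:-→d15:-→d16:-→d17:-→d18:-→d19:-→d20:H3→d21:-→d22:-→d23:-→d24:-→d25:-→d26:-→d27:-→d28:-→d29:-→d30:-→d31:-→d32:H3 -> H3
  lookup 74.26.89.241: bits 0100101000011010010110011 walk d0:-→d1:-→d2:-→d3:-→d4:-→d5:-→d6:-→d7:-→d8:H3→d9:-→d10:-→d11:-→d12:-→d13:-→d14:-→d15:-→d16:-→d17:-→d18:-→d19:-→d20:-→d21:-→d22:-→d23:-→d24:H3→d25:H2 -> H2
  lookup 74.26.89.3: bits 010010100001101001011001 walk d0:-→d1:-→d2:-→d3:-→d4:-→d5:-→d6:-→d7:-→d8:H3→d9:-→d10:-→d11:-→d12:-→d13:-→d14:-→d15:-→d16:-→d17:-→d18:-→d19:-→d20:-→d21:-→d22:-→d23:-→d24:H3 -> H3
  add 162.120.224.0/19 -> H3 at depth 19
  add 97.15.65.0/24 -> H0 at depth 24
  lookup 74.26.89.130: bits 0100101000011010010110011 walk d0:-→d1:-→d2:-→d3:-→d4:-→d5:-→d6:-→d7:-→d8:H3→d9:-→d10:-→d11:-→d12:-→d13:-→d14:-→d15:-→d16:-→d17:-→d18:-→d19:-→d20:-→d21:-→d22:-→d23:-→d24:H3→d25:H2 -> H2
  add 162.120.232.185/32 -> H0 at depth 32
  lookup 162.120.224.97: bits 10100010011110001110 walk d0:-→d1:-→d2:-→d3:-→d4:-→d5:-→d6:-→d7:-→d8:H3→d9:-→d10:-→d11:-→d12:-→d13:-→d14:-→d15:-→d16:-→d17:-→d18:-→d19:H3→d20:H3 -> H3
  lookup 162.120.232.185: bits 10100010011110001110100010111001 walk d0:-→d1:-→d2:-→d3:-→d4:-→d5:-→d6:-→d7:-→d8:H3→d9:-→d10:-→d11:-→d12:-→d13:-→d14:-→d15:-→d16:-→d17:-→d18:-→d19:H3→d20:H3→d21:-→d22:-→d23:-→d24:-→d25:-→d26:-→d27:-→d28:-→d29:-→d30:-→d31:-→d32:H0 -> H0
  lookup 162.120.231.23: bits 10100010011110001110 walk d0:-→d1:-→d2:-→d3:-→d4:-→d5:-→d6:-→d7:-→d8:H3→d9:-→d10:-→d11:-→d12:-→d13:-→d14:-→d15:-→d16:-→d17:-→d18:-→d19:H3→d20:H3 -> H3
  add 74.0.0.0/7 -> H3 at depth 7
  del 74.0.0.0/7 (clear depth 7)
  del 162.120.224.0/20 (clear depth 20)
  add 97.15.65.192/27 -> H3 at depth 27
  lookup 97.15.65.0: bits 011000010000111101000001 walk d0:-→d1:-→d2:-→d3:-→d4:-→d5:-→d6:-→d7:-→d8:-→d9:-→d10:-→d11:-→d12:-→d13:-→d14:-→d15:-→d16:-→d17:-→d18:-→d19:-→d20:-→d21:-→d22:-→d23:-→d24:H0 -> H0
  add 97.0.0.0/8 -> H0 at depth 8
  add 162.120.232.185/32 -> H2 at depth 32
  del 97.0.0.0/8 (clear depth 8)
  lookup 74.26.89.139: bits 0100101000011010010110011 walk d0:-→d1:-→d2:-→d3:-→d4:-→d5:-→d6:-→d7:-→d8:H3→d9:-→d10:-→d11:-→d12:-→d13:-→d14:-→d15:-→d16:-→d17:-→d18:-→d19:-→d20:-→d21:-→d22:-→d23:-→d24:H3→d25:H2 -> H2
  add 162.120.232.185/32 -> H0 at depth 32

== LOOKUPS ==
["H3","H3","H2","H3","H2","H3","H0","H3","H0","H2"]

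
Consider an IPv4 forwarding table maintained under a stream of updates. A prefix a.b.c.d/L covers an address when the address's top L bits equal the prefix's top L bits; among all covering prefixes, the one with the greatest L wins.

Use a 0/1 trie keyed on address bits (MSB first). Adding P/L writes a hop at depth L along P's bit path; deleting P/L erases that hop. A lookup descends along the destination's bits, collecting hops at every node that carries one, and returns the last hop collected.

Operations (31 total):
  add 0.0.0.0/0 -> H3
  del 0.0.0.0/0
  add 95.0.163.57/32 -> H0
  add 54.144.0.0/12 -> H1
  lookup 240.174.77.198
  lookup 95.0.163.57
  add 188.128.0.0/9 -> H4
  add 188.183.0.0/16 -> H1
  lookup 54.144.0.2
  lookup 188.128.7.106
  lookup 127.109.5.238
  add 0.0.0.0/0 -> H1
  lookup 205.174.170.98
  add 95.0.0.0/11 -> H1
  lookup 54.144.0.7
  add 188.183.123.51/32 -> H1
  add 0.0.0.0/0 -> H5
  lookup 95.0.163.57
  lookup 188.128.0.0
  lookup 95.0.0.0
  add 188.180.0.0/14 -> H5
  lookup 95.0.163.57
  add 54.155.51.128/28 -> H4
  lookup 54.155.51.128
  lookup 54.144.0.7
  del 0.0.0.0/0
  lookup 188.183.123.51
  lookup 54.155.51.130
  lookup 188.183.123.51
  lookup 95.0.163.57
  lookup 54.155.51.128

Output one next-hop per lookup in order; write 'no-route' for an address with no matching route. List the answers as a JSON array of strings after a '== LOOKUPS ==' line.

Process each operation:
  add 0.0.0.0/0 -> H3 at depth 0
  del 0.0.0.0/0 (clear depth 0)
  add 95.0.163.57/32 -> H0 at depth 32
  add 54.144.0.0/12 -> H1 at depth 12
  Q 240.174.77.198: descend ε ; hops seen [∅] ; pick no-route
  Q 95.0.163.57: descend 01011111000000001010001100111001 ; hops seen [H0] ; pick H0
  add 188.128.0.0/9 -> H4 at depth 9
  add 188.183.0.0/16 -> H1 at depth 16
  Q 54.144.0.2: descend 001101101001 ; hops seen [H1] ; pick H1
  Q 188.128.7.106: descend 1011110010 ; hops seen [H4] ; pick H4
  Q 127.109.5.238: descend 01 ; hops seen [∅] ; pick no-route
  add 0.0.0.0/0 -> H1 at depth 0
  Q 205.174.170.98: descend 1 ; hops seen [H1] ; pick H1
  add 95.0.0.0/11 -> H1 at depth 11
  Q 54.144.0.7: descend 001101101001 ; hops seen [H1,H1] ; pick H1
  add 188.183.123.51/32 -> H1 at depth 32
  add 0.0.0.0/0 -> H5 at depth 0
  Q 95.0.163.57: descend 01011111000000001010001100111001 ; hops seen [H5,H1,H0] ; pick H0
  Q 188.128.0.0: descend 1011110010 ; hops seen [H5,H4] ; pick H4
  Q 95.0.0.0: descend 0101111100000000 ; hops seen [H5,H1] ; pick H1
  add 188.180.0.0/14 -> H5 at depth 14
  Q 95.0.163.57: descend 01011111000000001010001100111001 ; hops seen [H5,H1,H0] ; pick H0
  add 54.155.51.128/28 -> H4 at depth 28
  Q 54.155.51.128: descend 0011011010011011001100111000 ; hops seen [H5,H1,H4] ; pick H4
  Q 54.144.0.7: descend 001101101001 ; hops seen [H5,H1] ; pick H1
  del 0.0.0.0/0 (clear depth 0)
  Q 188.183.123.51: descend 10111100101101110111101100110011 ; hops seen [H4,H5,H1,H1] ; pick H1
  Q 54.155.51.130: descend 0011011010011011001100111000 ; hops seen [H1,H4] ; pick H4
  Q 188.183.123.51: descend 10111100101101110111101100110011 ; hops seen [H4,H5,H1,H1] ; pick H1
  Q 95.0.163.57: descend 01011111000000001010001100111001 ; hops seen [H1,H0] ; pick H0
  Q 54.155.51.128: descend 0011011010011011001100111000 ; hops seen [H1,H4] ; pick H4

== LOOKUPS ==
["no-route","H0","H1","H4","no-route","H1","H1","H0","H4","H1","H0","H4","H1","H1","H4","H1","H0","H4"]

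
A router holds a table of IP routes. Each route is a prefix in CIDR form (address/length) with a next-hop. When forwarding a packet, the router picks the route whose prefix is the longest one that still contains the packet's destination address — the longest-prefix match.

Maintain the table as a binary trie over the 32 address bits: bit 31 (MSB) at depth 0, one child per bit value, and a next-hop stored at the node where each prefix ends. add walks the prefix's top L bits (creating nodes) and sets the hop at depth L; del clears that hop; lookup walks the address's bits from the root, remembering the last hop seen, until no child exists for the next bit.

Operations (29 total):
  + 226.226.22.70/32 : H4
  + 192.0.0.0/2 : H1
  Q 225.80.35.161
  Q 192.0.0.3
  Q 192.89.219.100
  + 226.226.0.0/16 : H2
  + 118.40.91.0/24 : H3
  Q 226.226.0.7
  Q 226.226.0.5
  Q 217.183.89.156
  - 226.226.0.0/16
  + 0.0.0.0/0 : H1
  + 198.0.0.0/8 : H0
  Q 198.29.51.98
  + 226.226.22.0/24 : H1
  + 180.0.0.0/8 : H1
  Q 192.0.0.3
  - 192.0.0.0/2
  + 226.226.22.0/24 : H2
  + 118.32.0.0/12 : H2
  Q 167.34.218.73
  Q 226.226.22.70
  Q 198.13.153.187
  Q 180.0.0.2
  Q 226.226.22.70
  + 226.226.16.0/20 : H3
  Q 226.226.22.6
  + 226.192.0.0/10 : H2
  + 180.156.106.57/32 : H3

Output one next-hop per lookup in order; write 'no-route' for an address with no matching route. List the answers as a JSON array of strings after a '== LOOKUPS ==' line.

Apply in order:
  + 226.226.22.70/32 (H4) depth=32
  + 192.0.0.0/2 (H1) depth=2
  lookup 225.80.35.161: bits 111000 walk d0:-→d1:-→d2:H1→d3:-→d4:-→d5:-→d6:- -> H1
  lookup 192.0.0.3: bits 11 walk d0:-→d1:-→d2:H1 -> H1
  lookup 192.89.219.100: bits 11 walk d0:-→d1:-→d2:H1 -> H1
  + 226.226.0.0/16 (H2) depth=16
  + 118.40.91.0/24 (H3) depth=24
  lookup 226.226.0.7: bits 1110001011100010000 walk d0:-→d1:-→d2:H1→d3:-→d4:-→d5:-→d6:-→d7:-→d8:-→d9:-→d10:-→d11:-→d12:-→d13:-→d14:-→d15:-→d16:H2→d17:-→d18:-→d19:- -> H2
  lookup 226.226.0.5: bits 1110001011100010000 walk d0:-→d1:-→d2:H1→d3:-→d4:-→d5:-→d6:-→d7:-→d8:-→d9:-→d10:-→d11:-→d12:-→d13:-→d14:-→d15:-→d16:H2→d17:-→d18:-→d19:- -> H2
  lookup 217.183.89.156: bits 11 walk d0:-→d1:-→d2:H1 -> H1
  - 226.226.0.0/16 clear@16
  + 0.0.0.0/0 (H1) depth=0
  + 198.0.0.0/8 (H0) depth=8
  lookup 198.29.51.98: bits 11000110 walk d0:H1→d1:-→d2:H1→d3:-→d4:-→d5:-→d6:-→d7:-→d8:H0 -> H0
  + 226.226.22.0/24 (H1) depth=24
  + 180.0.0.0/8 (H1) depth=8
  lookup 192.0.0.3: bits 11000 walk d0:H1→d1:-→d2:H1→d3:-→d4:-→d5:- -> H1
  - 192.0.0.0/2 clear@2
  + 226.226.22.0/24 (H2) depth=24
  + 118.32.0.0/12 (H2) depth=12
  lookup 167.34.218.73: bits 101 walk d0:H1→d1:-→d2:-→d3:- -> H1
  lookup 226.226.22.70: bits 11100010111000100001011001000110 walk d0:H1→d1:-→d2:-→d3:-→d4:-→d5:-→d6:-→d7:-→d8:-→d9:-→d10:-→d11:-→d12:-→d13:-→d14:-→d15:-→d16:-→d17:-→d18:-→d19:-→d20:-→d21:-→d22:-→d23:-→d24:H2→d25:-→d26:-→d27:-→d28:-→d29:-→d30:-→d31:-→d32:H4 -> H4
  lookup 198.13.153.187: bits 11000110 walk d0:H1→d1:-→d2:-→d3:-→d4:-→d5:-→d6:-→d7:-→d8:H0 -> H0
  lookup 180.0.0.2: bits 10110100 walk d0:H1→d1:-→d2:-→d3:-→d4:-→d5:-→d6:-→d7:-→d8:H1 -> H1
  lookup 226.226.22.70: bits 11100010111000100001011001000110 walk d0:H1→d1:-→d2:-→d3:-→d4:-→d5:-→d6:-→d7:-→d8:-→d9:-→d10:-→d11:-→d12:-→d13:-→d14:-→d15:-→d16:-→d17:-→d18:-→d19:-→d20:-→d21:-→d22:-→d23:-→d24:H2→d25:-→d26:-→d27:-→d28:-→d29:-→d30:-→d31:-→d32:H4 -> H4
  + 226.226.16.0/20 (H3) depth=20
  lookup 226.226.22.6: bits 1110001011100010000101100 walk d0:H1→d1:-→d2:-→d3:-→d4:-→d5:-→d6:-→d7:-→d8:-→d9:-→d10:-→d11:-→d12:-→d13:-→d14:-→d15:-→d16:-→d17:-→d18:-→d19:-→d20:H3→d21:-→d22:-→d23:-→d24:H2→d25:- -> H2
  + 226.192.0.0/10 (H2) depth=10
  + 180.156.106.57/32 (H3) depth=32

== LOOKUPS ==
["H1","H1","H1","H2","H2","H1","H0","H1","H1","H4","H0","H1","H4","H2"]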